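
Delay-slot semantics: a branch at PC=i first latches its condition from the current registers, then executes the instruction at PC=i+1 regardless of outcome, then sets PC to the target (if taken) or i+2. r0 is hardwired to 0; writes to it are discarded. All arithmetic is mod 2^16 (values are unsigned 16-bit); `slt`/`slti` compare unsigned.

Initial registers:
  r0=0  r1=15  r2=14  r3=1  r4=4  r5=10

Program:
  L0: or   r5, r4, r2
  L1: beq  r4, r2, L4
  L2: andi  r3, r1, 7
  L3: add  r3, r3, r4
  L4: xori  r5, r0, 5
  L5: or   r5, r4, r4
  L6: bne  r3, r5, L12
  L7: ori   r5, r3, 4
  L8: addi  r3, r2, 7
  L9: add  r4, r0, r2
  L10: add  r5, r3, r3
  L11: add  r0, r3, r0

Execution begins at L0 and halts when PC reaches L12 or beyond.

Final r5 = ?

[0] or   r5, r4, r2  →  {r0:0, r1:15, r2:14, r3:1, r4:4, r5:14}
[1] beq  r4, r2, L4  →  {r0:0, r1:15, r2:14, r3:1, r4:4, r5:14}  ⟨branch fallthrough⟩
[2] andi  r3, r1, 7  →  {r0:0, r1:15, r2:14, r3:7, r4:4, r5:14}
[3] add  r3, r3, r4  →  {r0:0, r1:15, r2:14, r3:11, r4:4, r5:14}
[4] xori  r5, r0, 5  →  {r0:0, r1:15, r2:14, r3:11, r4:4, r5:5}
[5] or   r5, r4, r4  →  {r0:0, r1:15, r2:14, r3:11, r4:4, r5:4}
[6] bne  r3, r5, L12  →  {r0:0, r1:15, r2:14, r3:11, r4:4, r5:4}  ⟨branch taken⟩
[7] ori   r5, r3, 4  →  {r0:0, r1:15, r2:14, r3:11, r4:4, r5:15}

15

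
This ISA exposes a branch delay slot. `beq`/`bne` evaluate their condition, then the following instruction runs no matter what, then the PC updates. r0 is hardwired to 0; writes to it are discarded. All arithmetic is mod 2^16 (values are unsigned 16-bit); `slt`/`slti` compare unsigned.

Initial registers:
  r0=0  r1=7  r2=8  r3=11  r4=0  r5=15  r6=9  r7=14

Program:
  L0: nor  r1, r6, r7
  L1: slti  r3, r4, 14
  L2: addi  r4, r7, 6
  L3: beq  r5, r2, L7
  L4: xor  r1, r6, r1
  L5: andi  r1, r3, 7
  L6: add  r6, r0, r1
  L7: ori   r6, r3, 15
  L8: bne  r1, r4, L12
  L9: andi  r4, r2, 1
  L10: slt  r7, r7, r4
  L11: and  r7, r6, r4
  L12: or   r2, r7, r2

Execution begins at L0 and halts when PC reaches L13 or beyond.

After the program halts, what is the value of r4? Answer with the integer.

  step pc=0: nor  r1, r6, r7  regs=(0,65520,8,11,0,15,9,14)
  step pc=1: slti  r3, r4, 14  regs=(0,65520,8,1,0,15,9,14)
  step pc=2: addi  r4, r7, 6  regs=(0,65520,8,1,20,15,9,14)
  step pc=3: beq  r5, r2, L7  cond=F  regs=(0,65520,8,1,20,15,9,14)
  step pc=4: xor  r1, r6, r1  regs=(0,65529,8,1,20,15,9,14)
  step pc=5: andi  r1, r3, 7  regs=(0,1,8,1,20,15,9,14)
  step pc=6: add  r6, r0, r1  regs=(0,1,8,1,20,15,1,14)
  step pc=7: ori   r6, r3, 15  regs=(0,1,8,1,20,15,15,14)
  step pc=8: bne  r1, r4, L12  cond=T  regs=(0,1,8,1,20,15,15,14)
  step pc=9: andi  r4, r2, 1  regs=(0,1,8,1,0,15,15,14)
  step pc=12: or   r2, r7, r2  regs=(0,1,14,1,0,15,15,14)

0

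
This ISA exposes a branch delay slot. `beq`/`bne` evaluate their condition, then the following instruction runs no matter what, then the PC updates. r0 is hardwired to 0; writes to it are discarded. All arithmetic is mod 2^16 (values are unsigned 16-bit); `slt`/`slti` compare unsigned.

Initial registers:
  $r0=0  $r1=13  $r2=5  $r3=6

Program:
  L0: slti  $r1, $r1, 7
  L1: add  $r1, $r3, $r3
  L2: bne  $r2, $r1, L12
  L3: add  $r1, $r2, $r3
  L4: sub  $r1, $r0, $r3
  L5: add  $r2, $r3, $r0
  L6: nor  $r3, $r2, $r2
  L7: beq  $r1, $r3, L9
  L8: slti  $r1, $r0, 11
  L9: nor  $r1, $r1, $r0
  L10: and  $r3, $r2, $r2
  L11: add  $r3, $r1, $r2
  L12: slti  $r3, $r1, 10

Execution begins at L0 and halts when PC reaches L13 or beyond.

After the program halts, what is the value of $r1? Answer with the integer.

11

PC=0  slti  $r1, $r1, 7      | $r0=0 $r1=0 $r2=5 $r3=6
PC=1  add  $r1, $r3, $r3     | $r0=0 $r1=12 $r2=5 $r3=6
PC=2  bne  $r2, $r1, L12     | $r0=0 $r1=12 $r2=5 $r3=6  [TAKEN]
PC=3  add  $r1, $r2, $r3     | $r0=0 $r1=11 $r2=5 $r3=6
PC=12 slti  $r3, $r1, 10     | $r0=0 $r1=11 $r2=5 $r3=0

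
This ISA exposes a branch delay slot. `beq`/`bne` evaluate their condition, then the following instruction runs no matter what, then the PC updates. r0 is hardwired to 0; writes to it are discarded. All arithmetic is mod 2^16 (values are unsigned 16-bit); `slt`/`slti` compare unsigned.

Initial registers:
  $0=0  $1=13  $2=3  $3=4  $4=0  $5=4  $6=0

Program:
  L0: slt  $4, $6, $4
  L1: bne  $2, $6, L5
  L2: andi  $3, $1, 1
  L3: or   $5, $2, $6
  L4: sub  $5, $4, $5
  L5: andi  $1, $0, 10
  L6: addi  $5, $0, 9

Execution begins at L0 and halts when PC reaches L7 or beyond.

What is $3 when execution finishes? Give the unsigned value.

1

[0] slt  $4, $6, $4  →  {$0:0, $1:13, $2:3, $3:4, $4:0, $5:4, $6:0}
[1] bne  $2, $6, L5  →  {$0:0, $1:13, $2:3, $3:4, $4:0, $5:4, $6:0}  ⟨branch taken⟩
[2] andi  $3, $1, 1  →  {$0:0, $1:13, $2:3, $3:1, $4:0, $5:4, $6:0}
[5] andi  $1, $0, 10  →  {$0:0, $1:0, $2:3, $3:1, $4:0, $5:4, $6:0}
[6] addi  $5, $0, 9  →  {$0:0, $1:0, $2:3, $3:1, $4:0, $5:9, $6:0}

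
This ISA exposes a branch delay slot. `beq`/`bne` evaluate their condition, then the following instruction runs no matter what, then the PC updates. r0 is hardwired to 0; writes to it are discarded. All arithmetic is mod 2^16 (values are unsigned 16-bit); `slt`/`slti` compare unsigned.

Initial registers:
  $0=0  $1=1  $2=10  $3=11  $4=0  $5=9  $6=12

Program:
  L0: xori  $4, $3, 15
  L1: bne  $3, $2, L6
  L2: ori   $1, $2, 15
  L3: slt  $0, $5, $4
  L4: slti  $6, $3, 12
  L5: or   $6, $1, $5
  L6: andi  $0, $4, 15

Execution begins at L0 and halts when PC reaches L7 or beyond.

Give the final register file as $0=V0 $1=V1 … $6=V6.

$0=0 $1=15 $2=10 $3=11 $4=4 $5=9 $6=12

  step pc=0: xori  $4, $3, 15  regs=(0,1,10,11,4,9,12)
  step pc=1: bne  $3, $2, L6  cond=T  regs=(0,1,10,11,4,9,12)
  step pc=2: ori   $1, $2, 15  regs=(0,15,10,11,4,9,12)
  step pc=6: andi  $0, $4, 15  regs=(0,15,10,11,4,9,12)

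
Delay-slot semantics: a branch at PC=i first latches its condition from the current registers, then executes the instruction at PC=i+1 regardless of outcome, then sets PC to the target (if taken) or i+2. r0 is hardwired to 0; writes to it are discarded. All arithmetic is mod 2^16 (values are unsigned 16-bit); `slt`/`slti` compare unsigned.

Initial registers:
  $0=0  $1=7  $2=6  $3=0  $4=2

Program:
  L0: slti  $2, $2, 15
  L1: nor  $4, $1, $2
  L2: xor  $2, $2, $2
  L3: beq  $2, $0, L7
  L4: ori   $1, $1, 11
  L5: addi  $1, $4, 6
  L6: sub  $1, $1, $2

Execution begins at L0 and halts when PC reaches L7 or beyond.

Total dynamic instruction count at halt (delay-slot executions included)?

5

[0] slti  $2, $2, 15  →  {$0:0, $1:7, $2:1, $3:0, $4:2}
[1] nor  $4, $1, $2  →  {$0:0, $1:7, $2:1, $3:0, $4:65528}
[2] xor  $2, $2, $2  →  {$0:0, $1:7, $2:0, $3:0, $4:65528}
[3] beq  $2, $0, L7  →  {$0:0, $1:7, $2:0, $3:0, $4:65528}  ⟨branch taken⟩
[4] ori   $1, $1, 11  →  {$0:0, $1:15, $2:0, $3:0, $4:65528}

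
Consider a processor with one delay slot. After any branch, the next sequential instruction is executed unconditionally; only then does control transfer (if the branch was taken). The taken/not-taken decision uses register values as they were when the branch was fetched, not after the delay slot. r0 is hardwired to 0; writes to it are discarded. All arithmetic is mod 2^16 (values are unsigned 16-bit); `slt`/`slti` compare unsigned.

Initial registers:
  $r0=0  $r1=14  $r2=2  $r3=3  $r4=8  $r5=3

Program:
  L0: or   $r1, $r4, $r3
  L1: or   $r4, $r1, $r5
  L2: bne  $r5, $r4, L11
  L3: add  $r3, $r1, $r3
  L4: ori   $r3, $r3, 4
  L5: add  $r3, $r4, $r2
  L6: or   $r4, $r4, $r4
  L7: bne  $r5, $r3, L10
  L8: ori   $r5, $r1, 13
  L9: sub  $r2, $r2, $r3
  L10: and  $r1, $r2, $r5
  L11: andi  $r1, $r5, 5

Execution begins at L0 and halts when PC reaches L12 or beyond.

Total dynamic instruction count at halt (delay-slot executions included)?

5

[0] or   $r1, $r4, $r3  →  {$r0:0, $r1:11, $r2:2, $r3:3, $r4:8, $r5:3}
[1] or   $r4, $r1, $r5  →  {$r0:0, $r1:11, $r2:2, $r3:3, $r4:11, $r5:3}
[2] bne  $r5, $r4, L11  →  {$r0:0, $r1:11, $r2:2, $r3:3, $r4:11, $r5:3}  ⟨branch taken⟩
[3] add  $r3, $r1, $r3  →  {$r0:0, $r1:11, $r2:2, $r3:14, $r4:11, $r5:3}
[11] andi  $r1, $r5, 5  →  {$r0:0, $r1:1, $r2:2, $r3:14, $r4:11, $r5:3}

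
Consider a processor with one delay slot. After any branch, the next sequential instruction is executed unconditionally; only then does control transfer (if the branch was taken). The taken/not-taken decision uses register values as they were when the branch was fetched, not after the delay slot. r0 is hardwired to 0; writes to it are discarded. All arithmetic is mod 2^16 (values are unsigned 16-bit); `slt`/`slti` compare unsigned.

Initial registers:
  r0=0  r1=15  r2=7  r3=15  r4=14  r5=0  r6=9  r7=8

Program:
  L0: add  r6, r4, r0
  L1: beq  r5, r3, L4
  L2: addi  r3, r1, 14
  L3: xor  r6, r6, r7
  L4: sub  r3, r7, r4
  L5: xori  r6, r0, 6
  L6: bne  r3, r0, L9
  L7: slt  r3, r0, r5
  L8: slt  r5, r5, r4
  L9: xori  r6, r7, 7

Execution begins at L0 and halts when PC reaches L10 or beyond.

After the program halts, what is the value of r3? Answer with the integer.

[0] add  r6, r4, r0  →  {r0:0, r1:15, r2:7, r3:15, r4:14, r5:0, r6:14, r7:8}
[1] beq  r5, r3, L4  →  {r0:0, r1:15, r2:7, r3:15, r4:14, r5:0, r6:14, r7:8}  ⟨branch fallthrough⟩
[2] addi  r3, r1, 14  →  {r0:0, r1:15, r2:7, r3:29, r4:14, r5:0, r6:14, r7:8}
[3] xor  r6, r6, r7  →  {r0:0, r1:15, r2:7, r3:29, r4:14, r5:0, r6:6, r7:8}
[4] sub  r3, r7, r4  →  {r0:0, r1:15, r2:7, r3:65530, r4:14, r5:0, r6:6, r7:8}
[5] xori  r6, r0, 6  →  {r0:0, r1:15, r2:7, r3:65530, r4:14, r5:0, r6:6, r7:8}
[6] bne  r3, r0, L9  →  {r0:0, r1:15, r2:7, r3:65530, r4:14, r5:0, r6:6, r7:8}  ⟨branch taken⟩
[7] slt  r3, r0, r5  →  {r0:0, r1:15, r2:7, r3:0, r4:14, r5:0, r6:6, r7:8}
[9] xori  r6, r7, 7  →  {r0:0, r1:15, r2:7, r3:0, r4:14, r5:0, r6:15, r7:8}

0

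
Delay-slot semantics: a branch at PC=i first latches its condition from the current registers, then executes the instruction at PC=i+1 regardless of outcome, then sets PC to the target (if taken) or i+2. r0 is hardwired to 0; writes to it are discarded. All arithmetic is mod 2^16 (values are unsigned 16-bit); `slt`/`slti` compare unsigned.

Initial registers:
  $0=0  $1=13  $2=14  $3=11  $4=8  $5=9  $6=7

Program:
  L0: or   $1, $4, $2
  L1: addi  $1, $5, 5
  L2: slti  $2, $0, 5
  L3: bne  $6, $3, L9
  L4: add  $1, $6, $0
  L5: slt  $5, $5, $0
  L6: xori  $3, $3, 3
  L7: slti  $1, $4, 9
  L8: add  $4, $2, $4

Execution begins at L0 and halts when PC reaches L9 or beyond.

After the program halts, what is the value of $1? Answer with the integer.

#0 or   $1, $4, $2 ; 0/14/14/11/8/9/7
#1 addi  $1, $5, 5 ; 0/14/14/11/8/9/7
#2 slti  $2, $0, 5 ; 0/14/1/11/8/9/7
#3 bne  $6, $3, L9 ; 0/14/1/11/8/9/7 ; →target
#4 add  $1, $6, $0 ; 0/7/1/11/8/9/7

7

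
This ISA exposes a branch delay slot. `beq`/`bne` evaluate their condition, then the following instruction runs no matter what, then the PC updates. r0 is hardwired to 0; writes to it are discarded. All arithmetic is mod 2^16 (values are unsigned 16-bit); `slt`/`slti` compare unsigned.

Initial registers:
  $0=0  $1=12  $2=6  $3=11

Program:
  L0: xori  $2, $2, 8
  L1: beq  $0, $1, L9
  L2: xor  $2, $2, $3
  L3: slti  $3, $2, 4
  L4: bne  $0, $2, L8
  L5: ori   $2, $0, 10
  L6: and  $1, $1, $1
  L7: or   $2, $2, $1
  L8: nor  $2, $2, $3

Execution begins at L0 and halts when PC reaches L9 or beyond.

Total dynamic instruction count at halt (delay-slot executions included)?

7

#0 xori  $2, $2, 8 ; 0/12/14/11
#1 beq  $0, $1, L9 ; 0/12/14/11 ; →fallthru
#2 xor  $2, $2, $3 ; 0/12/5/11
#3 slti  $3, $2, 4 ; 0/12/5/0
#4 bne  $0, $2, L8 ; 0/12/5/0 ; →target
#5 ori   $2, $0, 10 ; 0/12/10/0
#8 nor  $2, $2, $3 ; 0/12/65525/0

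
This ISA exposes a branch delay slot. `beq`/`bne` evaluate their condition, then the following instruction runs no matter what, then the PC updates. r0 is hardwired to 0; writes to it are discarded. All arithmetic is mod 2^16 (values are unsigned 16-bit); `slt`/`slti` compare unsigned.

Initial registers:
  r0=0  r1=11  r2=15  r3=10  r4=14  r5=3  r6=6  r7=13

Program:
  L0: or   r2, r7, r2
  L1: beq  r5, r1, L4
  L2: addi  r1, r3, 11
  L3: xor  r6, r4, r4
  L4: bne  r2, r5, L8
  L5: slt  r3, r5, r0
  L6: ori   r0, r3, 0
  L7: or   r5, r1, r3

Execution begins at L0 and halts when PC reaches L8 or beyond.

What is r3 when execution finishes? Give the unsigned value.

[0] or   r2, r7, r2  →  {r0:0, r1:11, r2:15, r3:10, r4:14, r5:3, r6:6, r7:13}
[1] beq  r5, r1, L4  →  {r0:0, r1:11, r2:15, r3:10, r4:14, r5:3, r6:6, r7:13}  ⟨branch fallthrough⟩
[2] addi  r1, r3, 11  →  {r0:0, r1:21, r2:15, r3:10, r4:14, r5:3, r6:6, r7:13}
[3] xor  r6, r4, r4  →  {r0:0, r1:21, r2:15, r3:10, r4:14, r5:3, r6:0, r7:13}
[4] bne  r2, r5, L8  →  {r0:0, r1:21, r2:15, r3:10, r4:14, r5:3, r6:0, r7:13}  ⟨branch taken⟩
[5] slt  r3, r5, r0  →  {r0:0, r1:21, r2:15, r3:0, r4:14, r5:3, r6:0, r7:13}

0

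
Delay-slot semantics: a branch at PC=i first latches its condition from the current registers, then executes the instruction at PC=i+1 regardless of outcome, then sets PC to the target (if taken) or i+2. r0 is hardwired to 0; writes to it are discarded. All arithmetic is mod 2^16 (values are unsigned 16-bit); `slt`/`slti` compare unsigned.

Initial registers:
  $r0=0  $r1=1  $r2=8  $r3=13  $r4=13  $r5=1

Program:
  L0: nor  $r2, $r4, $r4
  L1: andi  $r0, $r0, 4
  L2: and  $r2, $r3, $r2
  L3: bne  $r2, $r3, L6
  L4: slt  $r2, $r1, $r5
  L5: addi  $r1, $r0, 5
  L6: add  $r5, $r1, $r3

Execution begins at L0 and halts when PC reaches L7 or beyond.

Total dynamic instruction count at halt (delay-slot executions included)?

[0] nor  $r2, $r4, $r4  →  {$r0:0, $r1:1, $r2:65522, $r3:13, $r4:13, $r5:1}
[1] andi  $r0, $r0, 4  →  {$r0:0, $r1:1, $r2:65522, $r3:13, $r4:13, $r5:1}
[2] and  $r2, $r3, $r2  →  {$r0:0, $r1:1, $r2:0, $r3:13, $r4:13, $r5:1}
[3] bne  $r2, $r3, L6  →  {$r0:0, $r1:1, $r2:0, $r3:13, $r4:13, $r5:1}  ⟨branch taken⟩
[4] slt  $r2, $r1, $r5  →  {$r0:0, $r1:1, $r2:0, $r3:13, $r4:13, $r5:1}
[6] add  $r5, $r1, $r3  →  {$r0:0, $r1:1, $r2:0, $r3:13, $r4:13, $r5:14}

6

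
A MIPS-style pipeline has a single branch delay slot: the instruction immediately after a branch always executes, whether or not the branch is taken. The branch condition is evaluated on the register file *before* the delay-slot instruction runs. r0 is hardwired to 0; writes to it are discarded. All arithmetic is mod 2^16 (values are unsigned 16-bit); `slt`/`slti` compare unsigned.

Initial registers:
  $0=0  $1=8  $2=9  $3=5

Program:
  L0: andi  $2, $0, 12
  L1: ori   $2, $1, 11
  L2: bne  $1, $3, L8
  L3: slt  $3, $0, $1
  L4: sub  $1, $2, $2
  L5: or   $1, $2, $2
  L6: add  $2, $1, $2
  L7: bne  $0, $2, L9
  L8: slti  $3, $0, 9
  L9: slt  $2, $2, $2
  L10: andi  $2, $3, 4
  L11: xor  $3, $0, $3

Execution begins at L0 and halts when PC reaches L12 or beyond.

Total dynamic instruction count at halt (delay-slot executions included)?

8

  step pc=0: andi  $2, $0, 12  regs=(0,8,0,5)
  step pc=1: ori   $2, $1, 11  regs=(0,8,11,5)
  step pc=2: bne  $1, $3, L8  cond=T  regs=(0,8,11,5)
  step pc=3: slt  $3, $0, $1  regs=(0,8,11,1)
  step pc=8: slti  $3, $0, 9  regs=(0,8,11,1)
  step pc=9: slt  $2, $2, $2  regs=(0,8,0,1)
  step pc=10: andi  $2, $3, 4  regs=(0,8,0,1)
  step pc=11: xor  $3, $0, $3  regs=(0,8,0,1)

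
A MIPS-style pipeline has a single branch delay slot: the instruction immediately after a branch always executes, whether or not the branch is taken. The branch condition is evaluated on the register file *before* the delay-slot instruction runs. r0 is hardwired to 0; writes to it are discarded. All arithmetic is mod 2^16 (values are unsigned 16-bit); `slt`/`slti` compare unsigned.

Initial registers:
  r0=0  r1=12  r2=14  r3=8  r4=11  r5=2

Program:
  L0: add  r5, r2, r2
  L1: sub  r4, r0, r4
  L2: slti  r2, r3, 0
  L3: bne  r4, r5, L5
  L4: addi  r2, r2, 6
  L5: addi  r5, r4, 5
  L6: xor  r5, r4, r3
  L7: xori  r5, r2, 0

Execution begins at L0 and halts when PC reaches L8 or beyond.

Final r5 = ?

6

#0 add  r5, r2, r2 ; 0/12/14/8/11/28
#1 sub  r4, r0, r4 ; 0/12/14/8/65525/28
#2 slti  r2, r3, 0 ; 0/12/0/8/65525/28
#3 bne  r4, r5, L5 ; 0/12/0/8/65525/28 ; →target
#4 addi  r2, r2, 6 ; 0/12/6/8/65525/28
#5 addi  r5, r4, 5 ; 0/12/6/8/65525/65530
#6 xor  r5, r4, r3 ; 0/12/6/8/65525/65533
#7 xori  r5, r2, 0 ; 0/12/6/8/65525/6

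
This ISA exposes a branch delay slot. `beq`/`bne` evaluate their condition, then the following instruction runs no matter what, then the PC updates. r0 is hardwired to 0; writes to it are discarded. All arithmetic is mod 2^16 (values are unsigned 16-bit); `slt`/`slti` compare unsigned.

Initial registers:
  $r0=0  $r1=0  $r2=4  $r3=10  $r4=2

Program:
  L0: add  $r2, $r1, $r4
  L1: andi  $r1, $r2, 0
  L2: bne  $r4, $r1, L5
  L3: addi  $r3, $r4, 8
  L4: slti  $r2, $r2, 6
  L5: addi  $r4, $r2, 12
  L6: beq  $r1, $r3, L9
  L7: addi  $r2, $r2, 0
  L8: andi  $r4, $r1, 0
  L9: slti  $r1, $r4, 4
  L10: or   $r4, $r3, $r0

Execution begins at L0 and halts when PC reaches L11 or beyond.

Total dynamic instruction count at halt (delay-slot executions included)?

10

[0] add  $r2, $r1, $r4  →  {$r0:0, $r1:0, $r2:2, $r3:10, $r4:2}
[1] andi  $r1, $r2, 0  →  {$r0:0, $r1:0, $r2:2, $r3:10, $r4:2}
[2] bne  $r4, $r1, L5  →  {$r0:0, $r1:0, $r2:2, $r3:10, $r4:2}  ⟨branch taken⟩
[3] addi  $r3, $r4, 8  →  {$r0:0, $r1:0, $r2:2, $r3:10, $r4:2}
[5] addi  $r4, $r2, 12  →  {$r0:0, $r1:0, $r2:2, $r3:10, $r4:14}
[6] beq  $r1, $r3, L9  →  {$r0:0, $r1:0, $r2:2, $r3:10, $r4:14}  ⟨branch fallthrough⟩
[7] addi  $r2, $r2, 0  →  {$r0:0, $r1:0, $r2:2, $r3:10, $r4:14}
[8] andi  $r4, $r1, 0  →  {$r0:0, $r1:0, $r2:2, $r3:10, $r4:0}
[9] slti  $r1, $r4, 4  →  {$r0:0, $r1:1, $r2:2, $r3:10, $r4:0}
[10] or   $r4, $r3, $r0  →  {$r0:0, $r1:1, $r2:2, $r3:10, $r4:10}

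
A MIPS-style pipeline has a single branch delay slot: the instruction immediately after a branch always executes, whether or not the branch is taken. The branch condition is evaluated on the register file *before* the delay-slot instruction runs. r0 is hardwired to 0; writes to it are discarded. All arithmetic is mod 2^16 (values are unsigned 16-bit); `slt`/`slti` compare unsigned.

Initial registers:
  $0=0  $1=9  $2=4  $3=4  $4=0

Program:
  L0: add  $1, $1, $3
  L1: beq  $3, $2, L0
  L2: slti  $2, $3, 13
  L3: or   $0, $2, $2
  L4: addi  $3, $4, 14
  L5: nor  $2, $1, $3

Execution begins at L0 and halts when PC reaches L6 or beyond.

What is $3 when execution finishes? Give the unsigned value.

14

#0 add  $1, $1, $3 ; 0/13/4/4/0
#1 beq  $3, $2, L0 ; 0/13/4/4/0 ; →target
#2 slti  $2, $3, 13 ; 0/13/1/4/0
#0 add  $1, $1, $3 ; 0/17/1/4/0
#1 beq  $3, $2, L0 ; 0/17/1/4/0 ; →fallthru
#2 slti  $2, $3, 13 ; 0/17/1/4/0
#3 or   $0, $2, $2 ; 0/17/1/4/0
#4 addi  $3, $4, 14 ; 0/17/1/14/0
#5 nor  $2, $1, $3 ; 0/17/65504/14/0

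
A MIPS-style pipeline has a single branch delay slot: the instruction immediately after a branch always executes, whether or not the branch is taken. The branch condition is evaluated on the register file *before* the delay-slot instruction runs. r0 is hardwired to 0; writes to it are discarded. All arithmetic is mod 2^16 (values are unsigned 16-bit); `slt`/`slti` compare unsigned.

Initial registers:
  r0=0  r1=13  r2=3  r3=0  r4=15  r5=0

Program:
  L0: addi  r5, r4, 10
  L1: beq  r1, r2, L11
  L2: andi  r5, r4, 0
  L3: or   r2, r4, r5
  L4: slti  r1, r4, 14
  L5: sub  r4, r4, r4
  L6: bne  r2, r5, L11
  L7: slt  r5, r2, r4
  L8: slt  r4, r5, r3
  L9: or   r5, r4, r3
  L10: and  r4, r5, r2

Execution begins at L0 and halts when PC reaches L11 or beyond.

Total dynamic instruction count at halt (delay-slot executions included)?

8

PC=0  addi  r5, r4, 10       | r0=0 r1=13 r2=3 r3=0 r4=15 r5=25
PC=1  beq  r1, r2, L11       | r0=0 r1=13 r2=3 r3=0 r4=15 r5=25  [not taken]
PC=2  andi  r5, r4, 0        | r0=0 r1=13 r2=3 r3=0 r4=15 r5=0
PC=3  or   r2, r4, r5        | r0=0 r1=13 r2=15 r3=0 r4=15 r5=0
PC=4  slti  r1, r4, 14       | r0=0 r1=0 r2=15 r3=0 r4=15 r5=0
PC=5  sub  r4, r4, r4        | r0=0 r1=0 r2=15 r3=0 r4=0 r5=0
PC=6  bne  r2, r5, L11       | r0=0 r1=0 r2=15 r3=0 r4=0 r5=0  [TAKEN]
PC=7  slt  r5, r2, r4        | r0=0 r1=0 r2=15 r3=0 r4=0 r5=0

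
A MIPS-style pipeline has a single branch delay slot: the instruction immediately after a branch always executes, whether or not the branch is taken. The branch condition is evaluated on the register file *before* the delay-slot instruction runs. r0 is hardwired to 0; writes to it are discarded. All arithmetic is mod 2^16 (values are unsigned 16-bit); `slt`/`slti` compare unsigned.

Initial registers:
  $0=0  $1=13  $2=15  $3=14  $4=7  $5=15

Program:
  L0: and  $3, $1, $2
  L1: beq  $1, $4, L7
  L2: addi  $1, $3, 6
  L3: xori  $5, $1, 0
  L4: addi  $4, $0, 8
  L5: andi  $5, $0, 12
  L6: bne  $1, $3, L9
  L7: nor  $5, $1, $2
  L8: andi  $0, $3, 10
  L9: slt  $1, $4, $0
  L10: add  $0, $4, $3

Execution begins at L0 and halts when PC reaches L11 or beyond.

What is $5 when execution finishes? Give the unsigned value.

65504

#0 and  $3, $1, $2 ; 0/13/15/13/7/15
#1 beq  $1, $4, L7 ; 0/13/15/13/7/15 ; →fallthru
#2 addi  $1, $3, 6 ; 0/19/15/13/7/15
#3 xori  $5, $1, 0 ; 0/19/15/13/7/19
#4 addi  $4, $0, 8 ; 0/19/15/13/8/19
#5 andi  $5, $0, 12 ; 0/19/15/13/8/0
#6 bne  $1, $3, L9 ; 0/19/15/13/8/0 ; →target
#7 nor  $5, $1, $2 ; 0/19/15/13/8/65504
#9 slt  $1, $4, $0 ; 0/0/15/13/8/65504
#10 add  $0, $4, $3 ; 0/0/15/13/8/65504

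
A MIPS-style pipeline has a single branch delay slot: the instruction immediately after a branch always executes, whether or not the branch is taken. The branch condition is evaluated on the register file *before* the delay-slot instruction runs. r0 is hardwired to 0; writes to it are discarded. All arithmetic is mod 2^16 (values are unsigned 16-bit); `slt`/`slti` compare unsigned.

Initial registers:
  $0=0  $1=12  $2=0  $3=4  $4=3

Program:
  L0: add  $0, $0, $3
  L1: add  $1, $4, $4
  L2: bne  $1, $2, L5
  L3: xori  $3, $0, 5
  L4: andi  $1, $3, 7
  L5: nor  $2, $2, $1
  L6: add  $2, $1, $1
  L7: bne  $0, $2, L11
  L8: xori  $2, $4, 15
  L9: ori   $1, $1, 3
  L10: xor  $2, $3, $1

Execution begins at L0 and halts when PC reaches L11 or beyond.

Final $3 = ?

5

#0 add  $0, $0, $3 ; 0/12/0/4/3
#1 add  $1, $4, $4 ; 0/6/0/4/3
#2 bne  $1, $2, L5 ; 0/6/0/4/3 ; →target
#3 xori  $3, $0, 5 ; 0/6/0/5/3
#5 nor  $2, $2, $1 ; 0/6/65529/5/3
#6 add  $2, $1, $1 ; 0/6/12/5/3
#7 bne  $0, $2, L11 ; 0/6/12/5/3 ; →target
#8 xori  $2, $4, 15 ; 0/6/12/5/3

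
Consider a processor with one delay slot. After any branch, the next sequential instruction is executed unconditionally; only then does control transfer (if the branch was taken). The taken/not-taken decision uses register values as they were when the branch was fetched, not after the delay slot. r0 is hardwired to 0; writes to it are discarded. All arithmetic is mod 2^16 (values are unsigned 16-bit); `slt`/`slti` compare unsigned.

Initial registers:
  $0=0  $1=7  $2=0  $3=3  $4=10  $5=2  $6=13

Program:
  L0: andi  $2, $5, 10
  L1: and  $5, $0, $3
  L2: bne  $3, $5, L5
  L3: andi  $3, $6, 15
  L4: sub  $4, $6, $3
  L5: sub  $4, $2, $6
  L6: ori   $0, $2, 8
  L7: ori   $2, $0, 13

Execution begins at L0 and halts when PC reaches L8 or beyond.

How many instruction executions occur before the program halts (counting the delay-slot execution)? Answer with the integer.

7

  step pc=0: andi  $2, $5, 10  regs=(0,7,2,3,10,2,13)
  step pc=1: and  $5, $0, $3  regs=(0,7,2,3,10,0,13)
  step pc=2: bne  $3, $5, L5  cond=T  regs=(0,7,2,3,10,0,13)
  step pc=3: andi  $3, $6, 15  regs=(0,7,2,13,10,0,13)
  step pc=5: sub  $4, $2, $6  regs=(0,7,2,13,65525,0,13)
  step pc=6: ori   $0, $2, 8  regs=(0,7,2,13,65525,0,13)
  step pc=7: ori   $2, $0, 13  regs=(0,7,13,13,65525,0,13)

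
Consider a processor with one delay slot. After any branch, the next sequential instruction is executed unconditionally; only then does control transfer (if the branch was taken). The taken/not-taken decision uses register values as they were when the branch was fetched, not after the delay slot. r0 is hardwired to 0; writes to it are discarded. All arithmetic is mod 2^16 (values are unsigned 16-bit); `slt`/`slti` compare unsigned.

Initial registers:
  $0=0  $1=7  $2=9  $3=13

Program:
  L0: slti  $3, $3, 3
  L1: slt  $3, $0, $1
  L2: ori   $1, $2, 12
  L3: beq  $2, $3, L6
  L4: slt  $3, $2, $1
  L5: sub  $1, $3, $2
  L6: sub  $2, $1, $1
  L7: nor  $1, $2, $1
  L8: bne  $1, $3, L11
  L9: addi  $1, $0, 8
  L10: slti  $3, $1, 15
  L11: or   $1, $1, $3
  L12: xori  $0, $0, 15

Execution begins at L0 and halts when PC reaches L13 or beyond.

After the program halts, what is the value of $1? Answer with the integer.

#0 slti  $3, $3, 3 ; 0/7/9/0
#1 slt  $3, $0, $1 ; 0/7/9/1
#2 ori   $1, $2, 12 ; 0/13/9/1
#3 beq  $2, $3, L6 ; 0/13/9/1 ; →fallthru
#4 slt  $3, $2, $1 ; 0/13/9/1
#5 sub  $1, $3, $2 ; 0/65528/9/1
#6 sub  $2, $1, $1 ; 0/65528/0/1
#7 nor  $1, $2, $1 ; 0/7/0/1
#8 bne  $1, $3, L11 ; 0/7/0/1 ; →target
#9 addi  $1, $0, 8 ; 0/8/0/1
#11 or   $1, $1, $3 ; 0/9/0/1
#12 xori  $0, $0, 15 ; 0/9/0/1

9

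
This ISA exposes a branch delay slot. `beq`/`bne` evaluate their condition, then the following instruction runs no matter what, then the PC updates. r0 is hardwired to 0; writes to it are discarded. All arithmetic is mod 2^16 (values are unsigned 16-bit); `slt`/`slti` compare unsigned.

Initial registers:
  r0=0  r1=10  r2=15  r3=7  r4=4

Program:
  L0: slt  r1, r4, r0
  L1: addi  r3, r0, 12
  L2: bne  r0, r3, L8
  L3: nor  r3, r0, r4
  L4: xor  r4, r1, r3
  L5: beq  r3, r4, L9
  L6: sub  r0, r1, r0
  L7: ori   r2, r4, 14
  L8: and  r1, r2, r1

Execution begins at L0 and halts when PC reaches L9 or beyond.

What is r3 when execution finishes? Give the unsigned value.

PC=0  slt  r1, r4, r0        | r0=0 r1=0 r2=15 r3=7 r4=4
PC=1  addi  r3, r0, 12       | r0=0 r1=0 r2=15 r3=12 r4=4
PC=2  bne  r0, r3, L8        | r0=0 r1=0 r2=15 r3=12 r4=4  [TAKEN]
PC=3  nor  r3, r0, r4        | r0=0 r1=0 r2=15 r3=65531 r4=4
PC=8  and  r1, r2, r1        | r0=0 r1=0 r2=15 r3=65531 r4=4

65531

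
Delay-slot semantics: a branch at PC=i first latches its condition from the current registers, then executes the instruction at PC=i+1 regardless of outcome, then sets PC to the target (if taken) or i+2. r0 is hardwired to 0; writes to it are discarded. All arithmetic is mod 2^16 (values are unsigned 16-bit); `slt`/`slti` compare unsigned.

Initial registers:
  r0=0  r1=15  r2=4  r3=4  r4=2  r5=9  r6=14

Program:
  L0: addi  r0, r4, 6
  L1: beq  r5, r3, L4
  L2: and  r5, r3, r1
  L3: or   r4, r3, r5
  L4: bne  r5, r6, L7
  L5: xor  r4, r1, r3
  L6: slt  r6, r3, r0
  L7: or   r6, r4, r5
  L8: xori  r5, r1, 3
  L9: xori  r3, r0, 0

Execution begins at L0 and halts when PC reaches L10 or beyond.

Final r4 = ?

11

PC=0  addi  r0, r4, 6        | r0=0 r1=15 r2=4 r3=4 r4=2 r5=9 r6=14
PC=1  beq  r5, r3, L4        | r0=0 r1=15 r2=4 r3=4 r4=2 r5=9 r6=14  [not taken]
PC=2  and  r5, r3, r1        | r0=0 r1=15 r2=4 r3=4 r4=2 r5=4 r6=14
PC=3  or   r4, r3, r5        | r0=0 r1=15 r2=4 r3=4 r4=4 r5=4 r6=14
PC=4  bne  r5, r6, L7        | r0=0 r1=15 r2=4 r3=4 r4=4 r5=4 r6=14  [TAKEN]
PC=5  xor  r4, r1, r3        | r0=0 r1=15 r2=4 r3=4 r4=11 r5=4 r6=14
PC=7  or   r6, r4, r5        | r0=0 r1=15 r2=4 r3=4 r4=11 r5=4 r6=15
PC=8  xori  r5, r1, 3        | r0=0 r1=15 r2=4 r3=4 r4=11 r5=12 r6=15
PC=9  xori  r3, r0, 0        | r0=0 r1=15 r2=4 r3=0 r4=11 r5=12 r6=15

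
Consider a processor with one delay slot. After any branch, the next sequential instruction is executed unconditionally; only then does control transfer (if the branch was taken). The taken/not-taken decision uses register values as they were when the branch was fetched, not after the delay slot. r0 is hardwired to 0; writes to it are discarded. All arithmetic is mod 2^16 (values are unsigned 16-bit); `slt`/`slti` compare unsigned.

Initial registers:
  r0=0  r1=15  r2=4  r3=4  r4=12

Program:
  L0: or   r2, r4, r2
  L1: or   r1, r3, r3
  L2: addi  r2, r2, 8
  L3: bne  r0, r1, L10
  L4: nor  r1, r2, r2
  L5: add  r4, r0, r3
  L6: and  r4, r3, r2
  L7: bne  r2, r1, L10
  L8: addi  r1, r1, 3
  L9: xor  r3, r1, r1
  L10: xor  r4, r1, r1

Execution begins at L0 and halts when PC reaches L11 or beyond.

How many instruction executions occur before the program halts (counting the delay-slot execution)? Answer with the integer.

  step pc=0: or   r2, r4, r2  regs=(0,15,12,4,12)
  step pc=1: or   r1, r3, r3  regs=(0,4,12,4,12)
  step pc=2: addi  r2, r2, 8  regs=(0,4,20,4,12)
  step pc=3: bne  r0, r1, L10  cond=T  regs=(0,4,20,4,12)
  step pc=4: nor  r1, r2, r2  regs=(0,65515,20,4,12)
  step pc=10: xor  r4, r1, r1  regs=(0,65515,20,4,0)

6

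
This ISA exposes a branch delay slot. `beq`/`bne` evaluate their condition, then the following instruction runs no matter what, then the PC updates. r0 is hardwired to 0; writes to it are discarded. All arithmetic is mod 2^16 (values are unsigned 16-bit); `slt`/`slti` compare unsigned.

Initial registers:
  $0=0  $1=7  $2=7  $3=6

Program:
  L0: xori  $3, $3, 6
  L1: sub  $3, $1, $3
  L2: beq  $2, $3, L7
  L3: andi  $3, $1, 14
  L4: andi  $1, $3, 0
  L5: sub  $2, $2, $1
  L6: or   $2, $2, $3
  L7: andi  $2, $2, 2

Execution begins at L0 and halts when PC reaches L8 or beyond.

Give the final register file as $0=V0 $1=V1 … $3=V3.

$0=0 $1=7 $2=2 $3=6

#0 xori  $3, $3, 6 ; 0/7/7/0
#1 sub  $3, $1, $3 ; 0/7/7/7
#2 beq  $2, $3, L7 ; 0/7/7/7 ; →target
#3 andi  $3, $1, 14 ; 0/7/7/6
#7 andi  $2, $2, 2 ; 0/7/2/6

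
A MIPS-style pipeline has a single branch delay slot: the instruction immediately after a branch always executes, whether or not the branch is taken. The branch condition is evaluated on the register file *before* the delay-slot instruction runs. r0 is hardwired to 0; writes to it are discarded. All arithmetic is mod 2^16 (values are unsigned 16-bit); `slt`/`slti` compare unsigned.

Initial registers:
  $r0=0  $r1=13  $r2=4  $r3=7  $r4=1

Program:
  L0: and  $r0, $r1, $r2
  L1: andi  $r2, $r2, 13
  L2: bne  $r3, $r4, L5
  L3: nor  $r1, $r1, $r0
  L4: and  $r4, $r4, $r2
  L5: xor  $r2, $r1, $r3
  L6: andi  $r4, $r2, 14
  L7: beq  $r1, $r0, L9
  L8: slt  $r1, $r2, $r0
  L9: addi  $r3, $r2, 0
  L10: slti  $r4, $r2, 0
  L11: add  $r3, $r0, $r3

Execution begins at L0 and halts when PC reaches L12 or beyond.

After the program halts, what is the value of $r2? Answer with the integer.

PC=0  and  $r0, $r1, $r2     | $r0=0 $r1=13 $r2=4 $r3=7 $r4=1
PC=1  andi  $r2, $r2, 13     | $r0=0 $r1=13 $r2=4 $r3=7 $r4=1
PC=2  bne  $r3, $r4, L5      | $r0=0 $r1=13 $r2=4 $r3=7 $r4=1  [TAKEN]
PC=3  nor  $r1, $r1, $r0     | $r0=0 $r1=65522 $r2=4 $r3=7 $r4=1
PC=5  xor  $r2, $r1, $r3     | $r0=0 $r1=65522 $r2=65525 $r3=7 $r4=1
PC=6  andi  $r4, $r2, 14     | $r0=0 $r1=65522 $r2=65525 $r3=7 $r4=4
PC=7  beq  $r1, $r0, L9      | $r0=0 $r1=65522 $r2=65525 $r3=7 $r4=4  [not taken]
PC=8  slt  $r1, $r2, $r0     | $r0=0 $r1=0 $r2=65525 $r3=7 $r4=4
PC=9  addi  $r3, $r2, 0      | $r0=0 $r1=0 $r2=65525 $r3=65525 $r4=4
PC=10 slti  $r4, $r2, 0      | $r0=0 $r1=0 $r2=65525 $r3=65525 $r4=0
PC=11 add  $r3, $r0, $r3     | $r0=0 $r1=0 $r2=65525 $r3=65525 $r4=0

65525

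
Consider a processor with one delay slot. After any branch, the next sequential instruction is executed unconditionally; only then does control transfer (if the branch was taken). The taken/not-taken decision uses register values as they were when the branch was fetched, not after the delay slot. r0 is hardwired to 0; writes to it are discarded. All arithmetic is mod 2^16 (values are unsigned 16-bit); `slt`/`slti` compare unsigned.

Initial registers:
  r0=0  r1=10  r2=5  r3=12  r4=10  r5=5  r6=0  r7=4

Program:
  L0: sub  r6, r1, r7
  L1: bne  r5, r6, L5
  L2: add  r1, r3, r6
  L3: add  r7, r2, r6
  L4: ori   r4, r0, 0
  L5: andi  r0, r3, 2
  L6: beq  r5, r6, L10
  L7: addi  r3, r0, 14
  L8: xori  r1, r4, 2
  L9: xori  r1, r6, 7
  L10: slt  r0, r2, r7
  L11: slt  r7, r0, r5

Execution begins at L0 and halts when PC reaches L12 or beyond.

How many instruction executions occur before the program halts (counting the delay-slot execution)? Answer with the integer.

#0 sub  r6, r1, r7 ; 0/10/5/12/10/5/6/4
#1 bne  r5, r6, L5 ; 0/10/5/12/10/5/6/4 ; →target
#2 add  r1, r3, r6 ; 0/18/5/12/10/5/6/4
#5 andi  r0, r3, 2 ; 0/18/5/12/10/5/6/4
#6 beq  r5, r6, L10 ; 0/18/5/12/10/5/6/4 ; →fallthru
#7 addi  r3, r0, 14 ; 0/18/5/14/10/5/6/4
#8 xori  r1, r4, 2 ; 0/8/5/14/10/5/6/4
#9 xori  r1, r6, 7 ; 0/1/5/14/10/5/6/4
#10 slt  r0, r2, r7 ; 0/1/5/14/10/5/6/4
#11 slt  r7, r0, r5 ; 0/1/5/14/10/5/6/1

10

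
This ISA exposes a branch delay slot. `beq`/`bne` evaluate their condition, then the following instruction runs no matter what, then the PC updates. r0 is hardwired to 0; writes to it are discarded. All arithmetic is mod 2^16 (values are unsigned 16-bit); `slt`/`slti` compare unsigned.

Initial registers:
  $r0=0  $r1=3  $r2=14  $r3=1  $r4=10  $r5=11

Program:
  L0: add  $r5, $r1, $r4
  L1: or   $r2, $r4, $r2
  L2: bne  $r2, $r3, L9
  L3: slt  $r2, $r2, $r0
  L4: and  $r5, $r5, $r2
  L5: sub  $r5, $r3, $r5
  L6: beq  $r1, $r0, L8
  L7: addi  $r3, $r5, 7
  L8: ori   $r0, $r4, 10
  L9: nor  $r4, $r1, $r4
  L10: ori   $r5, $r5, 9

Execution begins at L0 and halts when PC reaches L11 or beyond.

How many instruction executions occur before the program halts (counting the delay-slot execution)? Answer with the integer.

6

  step pc=0: add  $r5, $r1, $r4  regs=(0,3,14,1,10,13)
  step pc=1: or   $r2, $r4, $r2  regs=(0,3,14,1,10,13)
  step pc=2: bne  $r2, $r3, L9  cond=T  regs=(0,3,14,1,10,13)
  step pc=3: slt  $r2, $r2, $r0  regs=(0,3,0,1,10,13)
  step pc=9: nor  $r4, $r1, $r4  regs=(0,3,0,1,65524,13)
  step pc=10: ori   $r5, $r5, 9  regs=(0,3,0,1,65524,13)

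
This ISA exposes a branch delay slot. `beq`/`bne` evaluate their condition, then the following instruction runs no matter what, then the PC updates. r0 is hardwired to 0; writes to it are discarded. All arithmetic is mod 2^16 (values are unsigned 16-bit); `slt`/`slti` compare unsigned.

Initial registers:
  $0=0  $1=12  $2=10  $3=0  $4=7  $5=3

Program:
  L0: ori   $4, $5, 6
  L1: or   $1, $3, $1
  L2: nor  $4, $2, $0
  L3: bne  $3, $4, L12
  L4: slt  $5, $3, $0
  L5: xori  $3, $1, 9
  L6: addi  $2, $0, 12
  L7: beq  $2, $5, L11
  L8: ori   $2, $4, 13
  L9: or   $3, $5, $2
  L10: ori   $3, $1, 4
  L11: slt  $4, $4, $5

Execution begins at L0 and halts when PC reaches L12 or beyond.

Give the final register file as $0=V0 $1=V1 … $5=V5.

PC=0  ori   $4, $5, 6        | $0=0 $1=12 $2=10 $3=0 $4=7 $5=3
PC=1  or   $1, $3, $1        | $0=0 $1=12 $2=10 $3=0 $4=7 $5=3
PC=2  nor  $4, $2, $0        | $0=0 $1=12 $2=10 $3=0 $4=65525 $5=3
PC=3  bne  $3, $4, L12       | $0=0 $1=12 $2=10 $3=0 $4=65525 $5=3  [TAKEN]
PC=4  slt  $5, $3, $0        | $0=0 $1=12 $2=10 $3=0 $4=65525 $5=0

$0=0 $1=12 $2=10 $3=0 $4=65525 $5=0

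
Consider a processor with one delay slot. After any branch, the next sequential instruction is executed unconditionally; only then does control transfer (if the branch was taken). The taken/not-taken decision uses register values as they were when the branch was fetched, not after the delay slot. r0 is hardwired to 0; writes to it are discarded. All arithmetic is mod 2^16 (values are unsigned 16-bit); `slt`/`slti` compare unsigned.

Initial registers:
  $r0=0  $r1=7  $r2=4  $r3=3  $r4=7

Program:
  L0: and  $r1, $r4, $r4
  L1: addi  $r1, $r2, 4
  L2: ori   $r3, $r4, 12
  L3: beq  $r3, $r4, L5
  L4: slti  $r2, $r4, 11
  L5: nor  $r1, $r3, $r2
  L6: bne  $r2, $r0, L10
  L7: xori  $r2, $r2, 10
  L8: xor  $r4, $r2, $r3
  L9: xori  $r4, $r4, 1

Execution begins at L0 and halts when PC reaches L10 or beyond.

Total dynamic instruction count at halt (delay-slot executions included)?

PC=0  and  $r1, $r4, $r4     | $r0=0 $r1=7 $r2=4 $r3=3 $r4=7
PC=1  addi  $r1, $r2, 4      | $r0=0 $r1=8 $r2=4 $r3=3 $r4=7
PC=2  ori   $r3, $r4, 12     | $r0=0 $r1=8 $r2=4 $r3=15 $r4=7
PC=3  beq  $r3, $r4, L5      | $r0=0 $r1=8 $r2=4 $r3=15 $r4=7  [not taken]
PC=4  slti  $r2, $r4, 11     | $r0=0 $r1=8 $r2=1 $r3=15 $r4=7
PC=5  nor  $r1, $r3, $r2     | $r0=0 $r1=65520 $r2=1 $r3=15 $r4=7
PC=6  bne  $r2, $r0, L10     | $r0=0 $r1=65520 $r2=1 $r3=15 $r4=7  [TAKEN]
PC=7  xori  $r2, $r2, 10     | $r0=0 $r1=65520 $r2=11 $r3=15 $r4=7

8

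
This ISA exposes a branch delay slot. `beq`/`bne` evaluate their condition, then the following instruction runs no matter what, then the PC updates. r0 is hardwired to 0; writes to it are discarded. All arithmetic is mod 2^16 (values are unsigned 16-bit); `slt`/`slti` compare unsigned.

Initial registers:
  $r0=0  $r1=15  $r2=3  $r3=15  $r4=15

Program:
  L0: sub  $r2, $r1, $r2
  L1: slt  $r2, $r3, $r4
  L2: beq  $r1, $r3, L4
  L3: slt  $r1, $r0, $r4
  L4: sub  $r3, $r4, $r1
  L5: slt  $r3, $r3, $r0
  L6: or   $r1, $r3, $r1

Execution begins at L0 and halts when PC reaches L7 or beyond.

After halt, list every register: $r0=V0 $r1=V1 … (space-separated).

$r0=0 $r1=1 $r2=0 $r3=0 $r4=15

  step pc=0: sub  $r2, $r1, $r2  regs=(0,15,12,15,15)
  step pc=1: slt  $r2, $r3, $r4  regs=(0,15,0,15,15)
  step pc=2: beq  $r1, $r3, L4  cond=T  regs=(0,15,0,15,15)
  step pc=3: slt  $r1, $r0, $r4  regs=(0,1,0,15,15)
  step pc=4: sub  $r3, $r4, $r1  regs=(0,1,0,14,15)
  step pc=5: slt  $r3, $r3, $r0  regs=(0,1,0,0,15)
  step pc=6: or   $r1, $r3, $r1  regs=(0,1,0,0,15)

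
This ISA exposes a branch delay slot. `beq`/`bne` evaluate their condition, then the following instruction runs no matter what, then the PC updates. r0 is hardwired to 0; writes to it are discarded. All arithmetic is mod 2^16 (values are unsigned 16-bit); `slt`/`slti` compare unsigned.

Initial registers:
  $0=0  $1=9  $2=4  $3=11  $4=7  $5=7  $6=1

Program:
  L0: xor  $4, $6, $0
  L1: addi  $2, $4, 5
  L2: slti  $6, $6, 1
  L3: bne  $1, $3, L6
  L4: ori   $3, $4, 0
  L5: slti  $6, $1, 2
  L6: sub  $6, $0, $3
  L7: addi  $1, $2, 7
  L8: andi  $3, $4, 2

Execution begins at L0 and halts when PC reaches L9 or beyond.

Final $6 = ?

[0] xor  $4, $6, $0  →  {$0:0, $1:9, $2:4, $3:11, $4:1, $5:7, $6:1}
[1] addi  $2, $4, 5  →  {$0:0, $1:9, $2:6, $3:11, $4:1, $5:7, $6:1}
[2] slti  $6, $6, 1  →  {$0:0, $1:9, $2:6, $3:11, $4:1, $5:7, $6:0}
[3] bne  $1, $3, L6  →  {$0:0, $1:9, $2:6, $3:11, $4:1, $5:7, $6:0}  ⟨branch taken⟩
[4] ori   $3, $4, 0  →  {$0:0, $1:9, $2:6, $3:1, $4:1, $5:7, $6:0}
[6] sub  $6, $0, $3  →  {$0:0, $1:9, $2:6, $3:1, $4:1, $5:7, $6:65535}
[7] addi  $1, $2, 7  →  {$0:0, $1:13, $2:6, $3:1, $4:1, $5:7, $6:65535}
[8] andi  $3, $4, 2  →  {$0:0, $1:13, $2:6, $3:0, $4:1, $5:7, $6:65535}

65535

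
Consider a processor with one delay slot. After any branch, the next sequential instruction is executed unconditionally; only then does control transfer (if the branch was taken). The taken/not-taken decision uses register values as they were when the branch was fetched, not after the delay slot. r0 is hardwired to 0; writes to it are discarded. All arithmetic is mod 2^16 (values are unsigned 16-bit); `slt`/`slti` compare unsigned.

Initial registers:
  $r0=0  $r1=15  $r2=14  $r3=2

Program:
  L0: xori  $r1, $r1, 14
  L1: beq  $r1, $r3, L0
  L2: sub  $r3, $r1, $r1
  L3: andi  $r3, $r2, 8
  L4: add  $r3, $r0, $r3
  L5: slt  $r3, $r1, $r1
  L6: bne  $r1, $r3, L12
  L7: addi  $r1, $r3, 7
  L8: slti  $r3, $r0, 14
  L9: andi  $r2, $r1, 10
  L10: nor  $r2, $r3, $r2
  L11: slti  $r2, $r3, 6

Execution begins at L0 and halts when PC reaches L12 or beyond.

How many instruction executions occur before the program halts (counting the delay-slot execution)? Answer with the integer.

8

#0 xori  $r1, $r1, 14 ; 0/1/14/2
#1 beq  $r1, $r3, L0 ; 0/1/14/2 ; →fallthru
#2 sub  $r3, $r1, $r1 ; 0/1/14/0
#3 andi  $r3, $r2, 8 ; 0/1/14/8
#4 add  $r3, $r0, $r3 ; 0/1/14/8
#5 slt  $r3, $r1, $r1 ; 0/1/14/0
#6 bne  $r1, $r3, L12 ; 0/1/14/0 ; →target
#7 addi  $r1, $r3, 7 ; 0/7/14/0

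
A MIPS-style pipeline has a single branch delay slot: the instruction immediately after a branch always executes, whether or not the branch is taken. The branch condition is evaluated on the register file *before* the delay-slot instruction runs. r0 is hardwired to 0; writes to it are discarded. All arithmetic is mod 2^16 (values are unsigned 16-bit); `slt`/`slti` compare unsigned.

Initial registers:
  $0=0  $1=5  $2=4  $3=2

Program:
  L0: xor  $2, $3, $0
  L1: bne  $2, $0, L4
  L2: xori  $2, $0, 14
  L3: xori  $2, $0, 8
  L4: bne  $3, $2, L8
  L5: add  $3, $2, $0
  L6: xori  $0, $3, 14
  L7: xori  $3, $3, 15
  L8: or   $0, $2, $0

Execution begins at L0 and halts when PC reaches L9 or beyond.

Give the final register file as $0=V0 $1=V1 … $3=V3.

[0] xor  $2, $3, $0  →  {$0:0, $1:5, $2:2, $3:2}
[1] bne  $2, $0, L4  →  {$0:0, $1:5, $2:2, $3:2}  ⟨branch taken⟩
[2] xori  $2, $0, 14  →  {$0:0, $1:5, $2:14, $3:2}
[4] bne  $3, $2, L8  →  {$0:0, $1:5, $2:14, $3:2}  ⟨branch taken⟩
[5] add  $3, $2, $0  →  {$0:0, $1:5, $2:14, $3:14}
[8] or   $0, $2, $0  →  {$0:0, $1:5, $2:14, $3:14}

$0=0 $1=5 $2=14 $3=14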